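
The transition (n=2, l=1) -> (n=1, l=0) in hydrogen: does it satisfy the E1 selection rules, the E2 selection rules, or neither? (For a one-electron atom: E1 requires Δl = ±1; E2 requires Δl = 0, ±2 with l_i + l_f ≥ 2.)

E1

Δl = 0 − 1 = -1; l_i + l_f = 1.
E1 (Δl = ±1): satisfied.
E2 (Δl = 0,±2, l_i+l_f ≥ 2): not satisfied.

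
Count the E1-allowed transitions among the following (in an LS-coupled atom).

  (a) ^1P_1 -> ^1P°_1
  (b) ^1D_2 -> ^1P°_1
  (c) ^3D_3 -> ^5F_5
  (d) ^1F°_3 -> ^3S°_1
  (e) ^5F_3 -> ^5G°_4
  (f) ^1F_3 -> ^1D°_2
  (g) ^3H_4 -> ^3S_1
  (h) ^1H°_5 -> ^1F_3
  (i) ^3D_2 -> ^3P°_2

(a) allowed
(b) allowed
(c) forbidden (parity, ΔS, ΔJ fail)
(d) forbidden (parity, ΔS, ΔL, ΔJ fail)
(e) allowed
(f) allowed
(g) forbidden (parity, ΔL, ΔJ fail)
(h) forbidden (ΔL, ΔJ fail)
(i) allowed
Total allowed: 5 of 9.

5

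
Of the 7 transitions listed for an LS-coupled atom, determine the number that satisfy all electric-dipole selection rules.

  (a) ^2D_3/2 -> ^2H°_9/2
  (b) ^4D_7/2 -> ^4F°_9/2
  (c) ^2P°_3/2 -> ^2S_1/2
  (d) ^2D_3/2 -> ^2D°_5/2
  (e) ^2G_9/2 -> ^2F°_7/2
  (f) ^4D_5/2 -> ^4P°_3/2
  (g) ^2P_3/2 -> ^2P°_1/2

(a) forbidden (ΔL, ΔJ fail)
(b) allowed
(c) allowed
(d) allowed
(e) allowed
(f) allowed
(g) allowed
Total allowed: 6 of 7.

6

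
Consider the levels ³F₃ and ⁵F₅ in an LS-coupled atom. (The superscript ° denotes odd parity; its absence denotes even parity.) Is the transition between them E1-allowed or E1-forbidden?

ΔJ = 0, ±1 (not J=0↔0): J: 3 → 5, ΔJ = +2 — fails.
ΔS = 0: S: 1 → 2 — fails.
Parity must change: even → even — fails.
ΔL = 0, ±1 (not L=0↔0): L: 3 → 3, ΔL = +0 — passes.
Rule(s) violated: parity, ΔS, ΔJ.

forbidden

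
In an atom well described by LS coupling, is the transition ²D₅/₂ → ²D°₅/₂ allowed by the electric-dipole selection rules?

Parity must change: even → odd — ok.
ΔS = 0: S: 1/2 → 1/2 — ok.
ΔL = 0, ±1 (not L=0↔0): L: 2 → 2, ΔL = +0 — ok.
ΔJ = 0, ±1 (not J=0↔0): J: 5/2 → 5/2, ΔJ = +0 — ok.
All four E1 rules are satisfied.

allowed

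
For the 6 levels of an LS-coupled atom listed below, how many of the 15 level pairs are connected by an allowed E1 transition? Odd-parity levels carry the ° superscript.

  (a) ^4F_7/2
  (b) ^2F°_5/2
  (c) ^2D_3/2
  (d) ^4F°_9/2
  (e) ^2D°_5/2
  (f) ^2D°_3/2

4

(a)–(b): forbidden (ΔS).
(a)–(c): forbidden (parity, ΔS, ΔJ).
(a)–(d): allowed.
(a)–(e): forbidden (ΔS).
(a)–(f): forbidden (ΔS, ΔJ).
(b)–(c): allowed.
(b)–(d): forbidden (parity, ΔS, ΔJ).
(b)–(e): forbidden (parity).
(b)–(f): forbidden (parity).
(c)–(d): forbidden (ΔS, ΔJ).
(c)–(e): allowed.
(c)–(f): allowed.
(d)–(e): forbidden (parity, ΔS, ΔJ).
(d)–(f): forbidden (parity, ΔS, ΔJ).
(e)–(f): forbidden (parity).
Allowed pairs: 4 of 15.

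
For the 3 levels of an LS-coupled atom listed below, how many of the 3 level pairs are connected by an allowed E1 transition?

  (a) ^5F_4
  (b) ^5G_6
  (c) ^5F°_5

2

(a)–(b): forbidden (parity, ΔJ).
(a)–(c): allowed.
(b)–(c): allowed.
Allowed pairs: 2 of 3.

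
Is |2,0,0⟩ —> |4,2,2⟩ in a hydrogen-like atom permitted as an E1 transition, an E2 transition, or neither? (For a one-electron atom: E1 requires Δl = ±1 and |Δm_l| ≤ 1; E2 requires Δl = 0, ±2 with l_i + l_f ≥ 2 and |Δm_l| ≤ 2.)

Δl = 2 − 0 = +2; l_i + l_f = 2.
Δm_l = +2.
E1 (Δl = ±1, |Δm_l| ≤ 1): not satisfied.
E2 (Δl = 0,±2, l_i+l_f ≥ 2, |Δm_l| ≤ 2): satisfied.

E2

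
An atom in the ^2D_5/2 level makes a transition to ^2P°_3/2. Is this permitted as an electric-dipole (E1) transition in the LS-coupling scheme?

Reading off the term symbols: S 1/2→1/2, L 2→1, J 5/2→3/2, parity even→odd.
ΔL = 0, ±1 (not L=0↔0): L: 2 → 1, ΔL = -1 — ok.
ΔJ = 0, ±1 (not J=0↔0): J: 5/2 → 3/2, ΔJ = -1 — ok.
ΔS = 0: S: 1/2 → 1/2 — ok.
Parity must change: even → odd — ok.
All four E1 rules are satisfied.

allowed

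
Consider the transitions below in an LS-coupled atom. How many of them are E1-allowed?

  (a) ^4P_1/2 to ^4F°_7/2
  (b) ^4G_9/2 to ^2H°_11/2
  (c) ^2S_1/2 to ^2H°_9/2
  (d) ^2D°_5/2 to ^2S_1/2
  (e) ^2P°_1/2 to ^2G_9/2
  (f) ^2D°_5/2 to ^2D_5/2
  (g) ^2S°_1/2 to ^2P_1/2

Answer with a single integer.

2

(a) forbidden (ΔL, ΔJ fail)
(b) forbidden (ΔS fails)
(c) forbidden (ΔL, ΔJ fail)
(d) forbidden (ΔL, ΔJ fail)
(e) forbidden (ΔL, ΔJ fail)
(f) allowed
(g) allowed
Total allowed: 2 of 7.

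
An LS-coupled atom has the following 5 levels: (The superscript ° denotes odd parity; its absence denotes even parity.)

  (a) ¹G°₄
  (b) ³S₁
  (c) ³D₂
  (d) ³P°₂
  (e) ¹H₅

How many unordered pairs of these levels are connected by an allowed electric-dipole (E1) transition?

3

(a)–(b): forbidden (ΔS, ΔL, ΔJ).
(a)–(c): forbidden (ΔS, ΔL, ΔJ).
(a)–(d): forbidden (parity, ΔS, ΔL, ΔJ).
(a)–(e): allowed.
(b)–(c): forbidden (parity, ΔL).
(b)–(d): allowed.
(b)–(e): forbidden (parity, ΔS, ΔL, ΔJ).
(c)–(d): allowed.
(c)–(e): forbidden (parity, ΔS, ΔL, ΔJ).
(d)–(e): forbidden (ΔS, ΔL, ΔJ).
Allowed pairs: 3 of 10.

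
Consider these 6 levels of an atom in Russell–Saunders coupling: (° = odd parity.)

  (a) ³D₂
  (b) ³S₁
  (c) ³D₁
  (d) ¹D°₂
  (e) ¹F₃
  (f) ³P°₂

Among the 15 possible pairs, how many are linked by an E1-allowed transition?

(a)–(b): forbidden (parity, ΔL).
(a)–(c): forbidden (parity).
(a)–(d): forbidden (ΔS).
(a)–(e): forbidden (parity, ΔS).
(a)–(f): allowed.
(b)–(c): forbidden (parity, ΔL).
(b)–(d): forbidden (ΔS, ΔL).
(b)–(e): forbidden (parity, ΔS, ΔL, ΔJ).
(b)–(f): allowed.
(c)–(d): forbidden (ΔS).
(c)–(e): forbidden (parity, ΔS, ΔJ).
(c)–(f): allowed.
(d)–(e): allowed.
(d)–(f): forbidden (parity, ΔS).
(e)–(f): forbidden (ΔS, ΔL).
Allowed pairs: 4 of 15.

4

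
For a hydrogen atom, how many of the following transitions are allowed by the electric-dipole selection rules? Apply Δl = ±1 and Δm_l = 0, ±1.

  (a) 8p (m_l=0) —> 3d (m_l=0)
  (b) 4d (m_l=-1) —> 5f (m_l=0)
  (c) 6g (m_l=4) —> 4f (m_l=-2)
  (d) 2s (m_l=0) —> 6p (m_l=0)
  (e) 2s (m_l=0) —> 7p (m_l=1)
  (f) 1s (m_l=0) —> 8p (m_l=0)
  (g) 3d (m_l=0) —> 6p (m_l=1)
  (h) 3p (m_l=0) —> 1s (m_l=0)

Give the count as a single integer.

(a) allowed
(b) allowed
(c) forbidden — Δm_l = -6 (E1 requires Δm_l = 0, ±1)
(d) allowed
(e) allowed
(f) allowed
(g) allowed
(h) allowed
Total allowed: 7 of 8.

7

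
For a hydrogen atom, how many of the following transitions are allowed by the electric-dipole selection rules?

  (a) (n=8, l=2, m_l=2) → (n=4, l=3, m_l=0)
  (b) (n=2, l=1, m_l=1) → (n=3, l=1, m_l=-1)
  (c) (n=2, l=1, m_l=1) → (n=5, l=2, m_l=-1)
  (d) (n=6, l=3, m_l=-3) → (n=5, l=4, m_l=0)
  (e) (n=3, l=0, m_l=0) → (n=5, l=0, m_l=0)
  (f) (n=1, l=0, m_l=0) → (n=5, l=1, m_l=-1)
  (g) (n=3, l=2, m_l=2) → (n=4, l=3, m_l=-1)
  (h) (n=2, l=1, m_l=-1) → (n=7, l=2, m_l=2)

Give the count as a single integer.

1

(a) forbidden — Δm_l = -2 (E1 requires Δm_l = 0, ±1)
(b) forbidden — Δl = +0 (E1 requires Δl = ±1); Δm_l = -2 (E1 requires Δm_l = 0, ±1)
(c) forbidden — Δm_l = -2 (E1 requires Δm_l = 0, ±1)
(d) forbidden — Δm_l = +3 (E1 requires Δm_l = 0, ±1)
(e) forbidden — Δl = +0 (E1 requires Δl = ±1)
(f) allowed
(g) forbidden — Δm_l = -3 (E1 requires Δm_l = 0, ±1)
(h) forbidden — Δm_l = +3 (E1 requires Δm_l = 0, ±1)
Total allowed: 1 of 8.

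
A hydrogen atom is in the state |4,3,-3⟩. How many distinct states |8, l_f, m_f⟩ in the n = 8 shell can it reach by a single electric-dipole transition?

E1 requires Δl = ±1, so l_f ∈ {2, 4}; with 0 ≤ l_f ≤ n_f−1 = 7, the allowed l_f values are {2, 4}.
For l_f = 2: m_f ∈ {m_i−1, m_i, m_i+1} ∩ [−2, 2] = {-2} → 1 state.
For l_f = 4: m_f ∈ {m_i−1, m_i, m_i+1} ∩ [−4, 4] = {-4, -3, -2} → 3 states.
Total: 4.

4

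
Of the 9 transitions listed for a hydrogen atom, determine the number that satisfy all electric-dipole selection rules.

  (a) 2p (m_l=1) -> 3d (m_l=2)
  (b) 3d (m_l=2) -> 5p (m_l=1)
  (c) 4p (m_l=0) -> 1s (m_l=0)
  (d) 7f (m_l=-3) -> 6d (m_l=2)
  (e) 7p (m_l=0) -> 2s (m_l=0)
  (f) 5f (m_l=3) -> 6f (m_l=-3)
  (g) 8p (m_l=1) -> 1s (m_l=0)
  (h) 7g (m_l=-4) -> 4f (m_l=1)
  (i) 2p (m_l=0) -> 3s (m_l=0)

6

(a) allowed
(b) allowed
(c) allowed
(d) forbidden — Δm_l = +5 (E1 requires Δm_l = 0, ±1)
(e) allowed
(f) forbidden — Δl = +0 (E1 requires Δl = ±1); Δm_l = -6 (E1 requires Δm_l = 0, ±1)
(g) allowed
(h) forbidden — Δm_l = +5 (E1 requires Δm_l = 0, ±1)
(i) allowed
Total allowed: 6 of 9.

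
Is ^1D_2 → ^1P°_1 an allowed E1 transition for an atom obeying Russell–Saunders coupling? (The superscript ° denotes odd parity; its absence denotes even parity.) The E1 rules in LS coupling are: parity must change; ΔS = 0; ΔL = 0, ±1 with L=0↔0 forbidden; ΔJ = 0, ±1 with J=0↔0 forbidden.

Reading off the term symbols: S 0→0, L 2→1, J 2→1, parity even→odd.
Parity must change: even → odd — satisfied.
ΔS = 0: S: 0 → 0 — satisfied.
ΔL = 0, ±1 (not L=0↔0): L: 2 → 1, ΔL = -1 — satisfied.
ΔJ = 0, ±1 (not J=0↔0): J: 2 → 1, ΔJ = -1 — satisfied.
All four E1 rules are satisfied.

allowed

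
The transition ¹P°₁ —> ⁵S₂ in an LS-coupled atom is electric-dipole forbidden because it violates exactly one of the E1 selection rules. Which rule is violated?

the ΔS = 0 rule

Parity must change: odd → even — ok.
ΔS = 0: S: 0 → 2 — fails.
ΔL = 0, ±1 (not L=0↔0): L: 1 → 0, ΔL = -1 — ok.
ΔJ = 0, ±1 (not J=0↔0): J: 1 → 2, ΔJ = +1 — ok.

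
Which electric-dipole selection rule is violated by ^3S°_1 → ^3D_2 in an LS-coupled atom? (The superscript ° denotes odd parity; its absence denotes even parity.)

the ΔL = 0, ±1 rule

Reading off the term symbols: S 1→1, L 0→2, J 1→2, parity odd→even.
Parity must change: odd → even — ✓.
ΔS = 0: S: 1 → 1 — ✓.
ΔL = 0, ±1 (not L=0↔0): L: 0 → 2, ΔL = +2 — ✗.
ΔJ = 0, ±1 (not J=0↔0): J: 1 → 2, ΔJ = +1 — ✓.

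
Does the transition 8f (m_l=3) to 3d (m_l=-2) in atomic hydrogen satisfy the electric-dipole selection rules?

forbidden

Initial l = 3, final l = 2, so Δl = -1. E1 requires Δl = ±1: passes.
m_l: 3 → -2 (Δm_l = -5). |Δm_l| ≤ 1 fails.
The transition is electric-dipole forbidden.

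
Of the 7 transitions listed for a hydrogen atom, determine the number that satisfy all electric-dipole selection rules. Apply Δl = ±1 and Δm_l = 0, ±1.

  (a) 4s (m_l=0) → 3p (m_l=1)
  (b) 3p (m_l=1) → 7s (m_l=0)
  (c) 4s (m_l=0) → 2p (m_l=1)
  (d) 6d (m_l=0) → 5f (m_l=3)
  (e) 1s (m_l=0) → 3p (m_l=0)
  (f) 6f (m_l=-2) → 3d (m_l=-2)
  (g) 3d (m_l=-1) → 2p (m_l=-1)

6

(a) allowed
(b) allowed
(c) allowed
(d) forbidden — Δm_l = +3 (E1 requires Δm_l = 0, ±1)
(e) allowed
(f) allowed
(g) allowed
Total allowed: 6 of 7.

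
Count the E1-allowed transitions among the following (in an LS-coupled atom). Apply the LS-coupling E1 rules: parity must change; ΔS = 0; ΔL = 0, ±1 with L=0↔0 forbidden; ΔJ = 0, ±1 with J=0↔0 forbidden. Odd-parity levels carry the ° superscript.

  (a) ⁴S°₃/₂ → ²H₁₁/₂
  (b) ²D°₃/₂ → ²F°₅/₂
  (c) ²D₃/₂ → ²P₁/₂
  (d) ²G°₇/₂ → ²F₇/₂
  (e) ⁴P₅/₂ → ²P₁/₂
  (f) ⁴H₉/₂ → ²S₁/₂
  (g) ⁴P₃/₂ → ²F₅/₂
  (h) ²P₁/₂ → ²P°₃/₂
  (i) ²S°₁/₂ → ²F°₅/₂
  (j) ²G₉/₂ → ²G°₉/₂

(a) forbidden (ΔS, ΔL, ΔJ fail)
(b) forbidden (parity fails)
(c) forbidden (parity fails)
(d) allowed
(e) forbidden (parity, ΔS, ΔJ fail)
(f) forbidden (parity, ΔS, ΔL, ΔJ fail)
(g) forbidden (parity, ΔS, ΔL fail)
(h) allowed
(i) forbidden (parity, ΔL, ΔJ fail)
(j) allowed
Total allowed: 3 of 10.

3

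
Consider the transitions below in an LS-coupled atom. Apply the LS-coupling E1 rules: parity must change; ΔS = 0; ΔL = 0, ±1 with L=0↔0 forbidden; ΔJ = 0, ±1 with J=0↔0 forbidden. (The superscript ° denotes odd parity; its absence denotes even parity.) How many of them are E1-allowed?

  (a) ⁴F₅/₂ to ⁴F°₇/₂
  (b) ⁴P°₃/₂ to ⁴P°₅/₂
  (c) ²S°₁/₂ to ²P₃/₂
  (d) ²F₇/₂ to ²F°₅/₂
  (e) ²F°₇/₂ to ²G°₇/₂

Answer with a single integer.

(a) allowed
(b) forbidden (parity fails)
(c) allowed
(d) allowed
(e) forbidden (parity fails)
Total allowed: 3 of 5.

3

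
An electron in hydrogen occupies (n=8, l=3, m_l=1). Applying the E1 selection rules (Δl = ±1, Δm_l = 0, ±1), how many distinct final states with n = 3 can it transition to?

3

E1 requires Δl = ±1, so l_f ∈ {2, 4}; with 0 ≤ l_f ≤ n_f−1 = 2, the allowed l_f values are {2}.
For l_f = 2: m_f ∈ {m_i−1, m_i, m_i+1} ∩ [−2, 2] = {0, 1, 2} → 3 states.
Total: 3.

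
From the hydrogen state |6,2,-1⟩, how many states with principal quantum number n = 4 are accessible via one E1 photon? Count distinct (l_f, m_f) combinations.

5

E1 requires Δl = ±1, so l_f ∈ {1, 3}; with 0 ≤ l_f ≤ n_f−1 = 3, the allowed l_f values are {1, 3}.
For l_f = 1: m_f ∈ {m_i−1, m_i, m_i+1} ∩ [−1, 1] = {-1, 0} → 2 states.
For l_f = 3: m_f ∈ {m_i−1, m_i, m_i+1} ∩ [−3, 3] = {-2, -1, 0} → 3 states.
Total: 5.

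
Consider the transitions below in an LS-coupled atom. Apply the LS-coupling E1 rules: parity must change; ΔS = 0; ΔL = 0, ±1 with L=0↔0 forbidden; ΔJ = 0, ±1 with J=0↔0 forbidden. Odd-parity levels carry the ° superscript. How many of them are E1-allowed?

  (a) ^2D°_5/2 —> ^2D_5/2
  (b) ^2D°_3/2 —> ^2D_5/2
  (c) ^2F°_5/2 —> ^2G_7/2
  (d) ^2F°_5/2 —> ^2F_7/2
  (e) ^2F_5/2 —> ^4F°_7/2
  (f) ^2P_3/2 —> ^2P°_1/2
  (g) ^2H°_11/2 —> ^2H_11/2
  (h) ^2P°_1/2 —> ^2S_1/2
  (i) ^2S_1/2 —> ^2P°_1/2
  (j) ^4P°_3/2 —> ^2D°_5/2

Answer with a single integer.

8

(a) allowed
(b) allowed
(c) allowed
(d) allowed
(e) forbidden (ΔS fails)
(f) allowed
(g) allowed
(h) allowed
(i) allowed
(j) forbidden (parity, ΔS fail)
Total allowed: 8 of 10.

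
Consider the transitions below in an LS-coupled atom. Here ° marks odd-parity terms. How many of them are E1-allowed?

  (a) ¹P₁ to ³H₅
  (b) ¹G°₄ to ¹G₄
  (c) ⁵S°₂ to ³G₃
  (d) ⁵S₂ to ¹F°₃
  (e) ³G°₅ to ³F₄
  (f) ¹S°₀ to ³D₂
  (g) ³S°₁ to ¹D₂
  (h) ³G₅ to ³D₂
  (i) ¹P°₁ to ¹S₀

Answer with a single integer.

(a) forbidden (parity, ΔS, ΔL, ΔJ fail)
(b) allowed
(c) forbidden (ΔS, ΔL fail)
(d) forbidden (ΔS, ΔL fail)
(e) allowed
(f) forbidden (ΔS, ΔL, ΔJ fail)
(g) forbidden (ΔS, ΔL fail)
(h) forbidden (parity, ΔL, ΔJ fail)
(i) allowed
Total allowed: 3 of 9.

3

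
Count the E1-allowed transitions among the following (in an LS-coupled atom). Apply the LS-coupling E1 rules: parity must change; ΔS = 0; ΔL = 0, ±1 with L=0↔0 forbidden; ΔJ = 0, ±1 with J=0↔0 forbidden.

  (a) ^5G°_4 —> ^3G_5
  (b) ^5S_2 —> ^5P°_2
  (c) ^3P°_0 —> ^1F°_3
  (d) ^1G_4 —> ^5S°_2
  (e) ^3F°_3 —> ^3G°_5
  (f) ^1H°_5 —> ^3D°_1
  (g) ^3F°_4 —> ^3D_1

(a) forbidden (ΔS fails)
(b) allowed
(c) forbidden (parity, ΔS, ΔL, ΔJ fail)
(d) forbidden (ΔS, ΔL, ΔJ fail)
(e) forbidden (parity, ΔJ fail)
(f) forbidden (parity, ΔS, ΔL, ΔJ fail)
(g) forbidden (ΔJ fails)
Total allowed: 1 of 7.

1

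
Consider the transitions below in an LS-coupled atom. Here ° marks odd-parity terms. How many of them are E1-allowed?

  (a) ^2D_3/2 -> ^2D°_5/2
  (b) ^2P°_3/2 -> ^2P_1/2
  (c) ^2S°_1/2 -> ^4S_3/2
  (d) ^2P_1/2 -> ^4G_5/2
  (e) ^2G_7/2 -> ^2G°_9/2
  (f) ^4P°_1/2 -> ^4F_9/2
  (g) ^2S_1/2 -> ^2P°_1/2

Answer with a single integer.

(a) allowed
(b) allowed
(c) forbidden (ΔS, ΔL fail)
(d) forbidden (parity, ΔS, ΔL, ΔJ fail)
(e) allowed
(f) forbidden (ΔL, ΔJ fail)
(g) allowed
Total allowed: 4 of 7.

4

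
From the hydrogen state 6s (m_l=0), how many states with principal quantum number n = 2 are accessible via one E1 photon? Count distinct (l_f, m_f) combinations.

E1 requires Δl = ±1, so l_f ∈ {-1, 1}; with 0 ≤ l_f ≤ n_f−1 = 1, the allowed l_f values are {1}.
For l_f = 1: m_f ∈ {m_i−1, m_i, m_i+1} ∩ [−1, 1] = {-1, 0, 1} → 3 states.
Total: 3.

3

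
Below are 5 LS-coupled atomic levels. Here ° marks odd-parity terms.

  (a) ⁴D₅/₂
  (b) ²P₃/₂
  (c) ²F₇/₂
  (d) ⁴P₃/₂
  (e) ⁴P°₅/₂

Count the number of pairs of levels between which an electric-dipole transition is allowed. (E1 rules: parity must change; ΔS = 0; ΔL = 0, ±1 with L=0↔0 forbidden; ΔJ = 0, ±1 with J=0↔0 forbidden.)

2

(a)–(b): forbidden (parity, ΔS).
(a)–(c): forbidden (parity, ΔS).
(a)–(d): forbidden (parity).
(a)–(e): allowed.
(b)–(c): forbidden (parity, ΔL, ΔJ).
(b)–(d): forbidden (parity, ΔS).
(b)–(e): forbidden (ΔS).
(c)–(d): forbidden (parity, ΔS, ΔL, ΔJ).
(c)–(e): forbidden (ΔS, ΔL).
(d)–(e): allowed.
Allowed pairs: 2 of 10.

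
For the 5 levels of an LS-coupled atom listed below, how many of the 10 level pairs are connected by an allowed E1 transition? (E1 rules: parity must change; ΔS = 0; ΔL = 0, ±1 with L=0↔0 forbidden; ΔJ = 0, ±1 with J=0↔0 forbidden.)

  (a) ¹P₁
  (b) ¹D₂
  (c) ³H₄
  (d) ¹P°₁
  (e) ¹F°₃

3

(a)–(b): forbidden (parity).
(a)–(c): forbidden (parity, ΔS, ΔL, ΔJ).
(a)–(d): allowed.
(a)–(e): forbidden (ΔL, ΔJ).
(b)–(c): forbidden (parity, ΔS, ΔL, ΔJ).
(b)–(d): allowed.
(b)–(e): allowed.
(c)–(d): forbidden (ΔS, ΔL, ΔJ).
(c)–(e): forbidden (ΔS, ΔL).
(d)–(e): forbidden (parity, ΔL, ΔJ).
Allowed pairs: 3 of 10.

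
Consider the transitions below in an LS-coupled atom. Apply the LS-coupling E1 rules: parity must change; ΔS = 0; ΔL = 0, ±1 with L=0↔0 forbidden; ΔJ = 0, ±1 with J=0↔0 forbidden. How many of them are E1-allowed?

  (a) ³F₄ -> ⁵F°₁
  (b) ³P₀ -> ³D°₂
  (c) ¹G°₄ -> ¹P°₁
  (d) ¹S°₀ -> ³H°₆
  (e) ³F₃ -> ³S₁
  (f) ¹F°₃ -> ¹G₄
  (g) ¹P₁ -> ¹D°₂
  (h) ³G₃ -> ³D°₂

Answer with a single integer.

(a) forbidden (ΔS, ΔJ fail)
(b) forbidden (ΔJ fails)
(c) forbidden (parity, ΔL, ΔJ fail)
(d) forbidden (parity, ΔS, ΔL, ΔJ fail)
(e) forbidden (parity, ΔL, ΔJ fail)
(f) allowed
(g) allowed
(h) forbidden (ΔL fails)
Total allowed: 2 of 8.

2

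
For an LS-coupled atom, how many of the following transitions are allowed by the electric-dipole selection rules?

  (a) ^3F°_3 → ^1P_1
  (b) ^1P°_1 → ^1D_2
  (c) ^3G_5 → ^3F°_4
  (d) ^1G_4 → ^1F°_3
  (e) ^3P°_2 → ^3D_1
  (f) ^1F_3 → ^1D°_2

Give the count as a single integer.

5

(a) forbidden (ΔS, ΔL, ΔJ fail)
(b) allowed
(c) allowed
(d) allowed
(e) allowed
(f) allowed
Total allowed: 5 of 6.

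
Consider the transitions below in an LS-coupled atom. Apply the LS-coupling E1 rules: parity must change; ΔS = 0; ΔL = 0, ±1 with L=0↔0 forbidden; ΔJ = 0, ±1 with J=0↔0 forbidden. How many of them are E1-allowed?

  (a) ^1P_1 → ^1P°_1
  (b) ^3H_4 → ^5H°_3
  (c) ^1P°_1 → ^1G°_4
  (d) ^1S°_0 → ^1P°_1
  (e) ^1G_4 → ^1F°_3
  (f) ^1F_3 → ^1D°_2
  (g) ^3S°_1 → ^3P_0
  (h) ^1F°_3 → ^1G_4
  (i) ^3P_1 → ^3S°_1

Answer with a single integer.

6

(a) allowed
(b) forbidden (ΔS fails)
(c) forbidden (parity, ΔL, ΔJ fail)
(d) forbidden (parity fails)
(e) allowed
(f) allowed
(g) allowed
(h) allowed
(i) allowed
Total allowed: 6 of 9.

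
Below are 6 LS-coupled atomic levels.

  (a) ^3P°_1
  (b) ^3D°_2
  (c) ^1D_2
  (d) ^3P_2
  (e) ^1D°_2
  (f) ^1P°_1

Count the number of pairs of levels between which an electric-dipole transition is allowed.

(a)–(b): forbidden (parity).
(a)–(c): forbidden (ΔS).
(a)–(d): allowed.
(a)–(e): forbidden (parity, ΔS).
(a)–(f): forbidden (parity, ΔS).
(b)–(c): forbidden (ΔS).
(b)–(d): allowed.
(b)–(e): forbidden (parity, ΔS).
(b)–(f): forbidden (parity, ΔS).
(c)–(d): forbidden (parity, ΔS).
(c)–(e): allowed.
(c)–(f): allowed.
(d)–(e): forbidden (ΔS).
(d)–(f): forbidden (ΔS).
(e)–(f): forbidden (parity).
Allowed pairs: 4 of 15.

4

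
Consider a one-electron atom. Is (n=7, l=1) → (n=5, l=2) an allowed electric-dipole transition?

l: 1 → 2 (Δl = +1). Δl = ±1 ok.
All E1 selection rules are satisfied.

allowed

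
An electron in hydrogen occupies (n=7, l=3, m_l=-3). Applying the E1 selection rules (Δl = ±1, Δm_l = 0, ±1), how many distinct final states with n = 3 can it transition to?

E1 requires Δl = ±1, so l_f ∈ {2, 4}; with 0 ≤ l_f ≤ n_f−1 = 2, the allowed l_f values are {2}.
For l_f = 2: m_f ∈ {m_i−1, m_i, m_i+1} ∩ [−2, 2] = {-2} → 1 state.
Total: 1.

1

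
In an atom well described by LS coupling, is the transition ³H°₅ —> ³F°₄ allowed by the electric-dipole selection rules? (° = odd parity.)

Parity must change: odd → odd — fails.
ΔS = 0: S: 1 → 1 — ok.
ΔL = 0, ±1 (not L=0↔0): L: 5 → 3, ΔL = -2 — fails.
ΔJ = 0, ±1 (not J=0↔0): J: 5 → 4, ΔJ = -1 — ok.
Rule(s) violated: parity, ΔL.

forbidden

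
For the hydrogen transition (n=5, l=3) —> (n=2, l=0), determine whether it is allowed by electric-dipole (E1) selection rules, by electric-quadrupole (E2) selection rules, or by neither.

neither

Δl = 0 − 3 = -3; l_i + l_f = 3.
E1 (Δl = ±1): not satisfied.
E2 (Δl = 0,±2, l_i+l_f ≥ 2): not satisfied.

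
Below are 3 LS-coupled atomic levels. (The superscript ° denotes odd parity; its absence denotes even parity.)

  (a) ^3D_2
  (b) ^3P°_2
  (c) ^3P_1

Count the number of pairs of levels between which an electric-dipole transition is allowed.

2

(a)–(b): allowed.
(a)–(c): forbidden (parity).
(b)–(c): allowed.
Allowed pairs: 2 of 3.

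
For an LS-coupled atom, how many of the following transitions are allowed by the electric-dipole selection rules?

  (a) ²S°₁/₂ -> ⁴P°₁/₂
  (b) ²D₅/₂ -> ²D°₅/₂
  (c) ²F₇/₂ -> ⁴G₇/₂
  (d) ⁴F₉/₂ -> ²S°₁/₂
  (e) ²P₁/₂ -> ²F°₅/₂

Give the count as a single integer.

(a) forbidden (parity, ΔS fail)
(b) allowed
(c) forbidden (parity, ΔS fail)
(d) forbidden (ΔS, ΔL, ΔJ fail)
(e) forbidden (ΔL, ΔJ fail)
Total allowed: 1 of 5.

1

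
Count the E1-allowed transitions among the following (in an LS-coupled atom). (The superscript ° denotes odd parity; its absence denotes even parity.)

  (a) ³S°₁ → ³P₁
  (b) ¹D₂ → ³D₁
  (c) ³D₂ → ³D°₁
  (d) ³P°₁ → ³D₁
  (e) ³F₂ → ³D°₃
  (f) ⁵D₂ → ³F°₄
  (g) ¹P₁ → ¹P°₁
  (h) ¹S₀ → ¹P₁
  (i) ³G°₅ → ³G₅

6

(a) allowed
(b) forbidden (parity, ΔS fail)
(c) allowed
(d) allowed
(e) allowed
(f) forbidden (ΔS, ΔJ fail)
(g) allowed
(h) forbidden (parity fails)
(i) allowed
Total allowed: 6 of 9.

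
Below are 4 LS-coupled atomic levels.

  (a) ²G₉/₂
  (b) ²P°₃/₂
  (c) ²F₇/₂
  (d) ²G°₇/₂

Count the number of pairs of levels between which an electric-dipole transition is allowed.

(a)–(b): forbidden (ΔL, ΔJ).
(a)–(c): forbidden (parity).
(a)–(d): allowed.
(b)–(c): forbidden (ΔL, ΔJ).
(b)–(d): forbidden (parity, ΔL, ΔJ).
(c)–(d): allowed.
Allowed pairs: 2 of 6.

2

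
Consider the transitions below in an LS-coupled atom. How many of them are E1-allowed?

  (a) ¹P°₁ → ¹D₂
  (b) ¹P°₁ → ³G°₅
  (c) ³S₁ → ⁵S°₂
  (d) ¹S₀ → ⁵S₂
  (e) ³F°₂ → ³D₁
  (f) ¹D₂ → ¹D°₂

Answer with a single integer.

3

(a) allowed
(b) forbidden (parity, ΔS, ΔL, ΔJ fail)
(c) forbidden (ΔS, ΔL fail)
(d) forbidden (parity, ΔS, ΔL, ΔJ fail)
(e) allowed
(f) allowed
Total allowed: 3 of 6.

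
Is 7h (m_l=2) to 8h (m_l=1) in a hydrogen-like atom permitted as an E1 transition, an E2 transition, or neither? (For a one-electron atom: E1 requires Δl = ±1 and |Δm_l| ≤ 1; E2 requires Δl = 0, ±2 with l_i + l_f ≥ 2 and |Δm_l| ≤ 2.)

Δl = 5 − 5 = +0; l_i + l_f = 10.
Δm_l = -1.
E1 (Δl = ±1, |Δm_l| ≤ 1): not satisfied.
E2 (Δl = 0,±2, l_i+l_f ≥ 2, |Δm_l| ≤ 2): satisfied.

E2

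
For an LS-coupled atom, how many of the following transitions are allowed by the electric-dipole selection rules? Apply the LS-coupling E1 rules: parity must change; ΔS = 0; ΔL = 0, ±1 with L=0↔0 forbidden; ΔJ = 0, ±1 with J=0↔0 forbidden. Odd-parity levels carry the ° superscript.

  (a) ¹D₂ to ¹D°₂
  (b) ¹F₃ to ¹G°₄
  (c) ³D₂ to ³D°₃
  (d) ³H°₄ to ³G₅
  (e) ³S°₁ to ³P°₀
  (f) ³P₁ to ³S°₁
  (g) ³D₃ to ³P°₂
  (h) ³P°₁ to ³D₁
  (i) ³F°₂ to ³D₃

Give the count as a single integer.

8

(a) allowed
(b) allowed
(c) allowed
(d) allowed
(e) forbidden (parity fails)
(f) allowed
(g) allowed
(h) allowed
(i) allowed
Total allowed: 8 of 9.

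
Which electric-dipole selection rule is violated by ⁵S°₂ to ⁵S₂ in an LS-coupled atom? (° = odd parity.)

ΔJ = 0, ±1 (not J=0↔0): J: 2 → 2, ΔJ = +0 — satisfied.
Parity must change: odd → even — satisfied.
ΔS = 0: S: 2 → 2 — satisfied.
ΔL = 0, ±1 (not L=0↔0): L: 0 → 0, ΔL = +0 — violated.

the L=0 ↔ L=0 exclusion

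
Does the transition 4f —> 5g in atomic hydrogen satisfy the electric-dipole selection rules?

allowed

l: 3 → 4 (Δl = +1). Δl = ±1 satisfied.
All E1 selection rules are satisfied.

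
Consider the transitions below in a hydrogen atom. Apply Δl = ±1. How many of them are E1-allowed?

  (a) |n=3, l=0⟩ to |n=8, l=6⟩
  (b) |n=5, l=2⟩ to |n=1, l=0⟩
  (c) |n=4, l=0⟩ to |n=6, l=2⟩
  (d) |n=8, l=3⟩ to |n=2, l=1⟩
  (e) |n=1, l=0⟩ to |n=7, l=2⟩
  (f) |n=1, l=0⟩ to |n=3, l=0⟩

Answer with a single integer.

(a) forbidden — Δl = +6 (E1 requires Δl = ±1)
(b) forbidden — Δl = -2 (E1 requires Δl = ±1)
(c) forbidden — Δl = +2 (E1 requires Δl = ±1)
(d) forbidden — Δl = -2 (E1 requires Δl = ±1)
(e) forbidden — Δl = +2 (E1 requires Δl = ±1)
(f) forbidden — Δl = +0 (E1 requires Δl = ±1)
Total allowed: 0 of 6.

0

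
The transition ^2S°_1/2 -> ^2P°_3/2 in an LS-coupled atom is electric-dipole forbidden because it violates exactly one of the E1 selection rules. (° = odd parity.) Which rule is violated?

Initial level: S=1/2, L=0, J=1/2, parity odd. Final level: S=1/2, L=1, J=3/2, parity odd.
Parity must change: odd → odd — fails.
ΔS = 0: S: 1/2 → 1/2 — passes.
ΔL = 0, ±1 (not L=0↔0): L: 0 → 1, ΔL = +1 — passes.
ΔJ = 0, ±1 (not J=0↔0): J: 1/2 → 3/2, ΔJ = +1 — passes.

parity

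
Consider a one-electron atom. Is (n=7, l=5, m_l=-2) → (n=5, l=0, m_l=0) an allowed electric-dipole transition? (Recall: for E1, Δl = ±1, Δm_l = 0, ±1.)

Δl = 0 − 5 = -5; the E1 rule Δl = ±1 is violated.
m_l: -2 → 0 (Δm_l = +2). |Δm_l| ≤ 1 violated.
The transition is electric-dipole forbidden.

forbidden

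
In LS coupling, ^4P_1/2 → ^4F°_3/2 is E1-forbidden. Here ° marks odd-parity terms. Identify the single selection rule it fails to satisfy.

the ΔL = 0, ±1 rule

Reading off the term symbols: S 3/2→3/2, L 1→3, J 1/2→3/2, parity even→odd.
Parity must change: even → odd — ✓.
ΔS = 0: S: 3/2 → 3/2 — ✓.
ΔL = 0, ±1 (not L=0↔0): L: 1 → 3, ΔL = +2 — ✗.
ΔJ = 0, ±1 (not J=0↔0): J: 1/2 → 3/2, ΔJ = +1 — ✓.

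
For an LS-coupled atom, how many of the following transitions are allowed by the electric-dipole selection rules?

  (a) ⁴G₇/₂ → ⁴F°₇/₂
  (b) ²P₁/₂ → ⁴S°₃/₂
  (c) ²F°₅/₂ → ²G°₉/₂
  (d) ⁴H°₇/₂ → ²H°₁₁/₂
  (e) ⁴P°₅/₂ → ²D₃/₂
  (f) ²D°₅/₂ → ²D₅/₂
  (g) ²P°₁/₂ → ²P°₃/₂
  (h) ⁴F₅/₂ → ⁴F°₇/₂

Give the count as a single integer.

3

(a) allowed
(b) forbidden (ΔS fails)
(c) forbidden (parity, ΔJ fail)
(d) forbidden (parity, ΔS, ΔJ fail)
(e) forbidden (ΔS fails)
(f) allowed
(g) forbidden (parity fails)
(h) allowed
Total allowed: 3 of 8.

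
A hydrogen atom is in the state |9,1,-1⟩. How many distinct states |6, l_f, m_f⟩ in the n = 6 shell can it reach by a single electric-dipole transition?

4

E1 requires Δl = ±1, so l_f ∈ {0, 2}; with 0 ≤ l_f ≤ n_f−1 = 5, the allowed l_f values are {0, 2}.
For l_f = 0: m_f ∈ {m_i−1, m_i, m_i+1} ∩ [−0, 0] = {0} → 1 state.
For l_f = 2: m_f ∈ {m_i−1, m_i, m_i+1} ∩ [−2, 2] = {-2, -1, 0} → 3 states.
Total: 4.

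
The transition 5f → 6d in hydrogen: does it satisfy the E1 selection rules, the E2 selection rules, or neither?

Δl = 2 − 3 = -1; l_i + l_f = 5.
E1 (Δl = ±1): satisfied.
E2 (Δl = 0,±2, l_i+l_f ≥ 2): not satisfied.

E1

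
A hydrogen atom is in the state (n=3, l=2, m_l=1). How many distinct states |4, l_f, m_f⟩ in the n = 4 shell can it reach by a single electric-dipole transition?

E1 requires Δl = ±1, so l_f ∈ {1, 3}; with 0 ≤ l_f ≤ n_f−1 = 3, the allowed l_f values are {1, 3}.
For l_f = 1: m_f ∈ {m_i−1, m_i, m_i+1} ∩ [−1, 1] = {0, 1} → 2 states.
For l_f = 3: m_f ∈ {m_i−1, m_i, m_i+1} ∩ [−3, 3] = {0, 1, 2} → 3 states.
Total: 5.

5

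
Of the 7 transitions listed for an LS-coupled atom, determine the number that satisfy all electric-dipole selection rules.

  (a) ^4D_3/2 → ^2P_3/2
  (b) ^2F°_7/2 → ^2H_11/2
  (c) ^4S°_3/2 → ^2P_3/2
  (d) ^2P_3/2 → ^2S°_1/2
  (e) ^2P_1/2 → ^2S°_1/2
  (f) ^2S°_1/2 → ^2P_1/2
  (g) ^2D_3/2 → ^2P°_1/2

(a) forbidden (parity, ΔS fail)
(b) forbidden (ΔL, ΔJ fail)
(c) forbidden (ΔS fails)
(d) allowed
(e) allowed
(f) allowed
(g) allowed
Total allowed: 4 of 7.

4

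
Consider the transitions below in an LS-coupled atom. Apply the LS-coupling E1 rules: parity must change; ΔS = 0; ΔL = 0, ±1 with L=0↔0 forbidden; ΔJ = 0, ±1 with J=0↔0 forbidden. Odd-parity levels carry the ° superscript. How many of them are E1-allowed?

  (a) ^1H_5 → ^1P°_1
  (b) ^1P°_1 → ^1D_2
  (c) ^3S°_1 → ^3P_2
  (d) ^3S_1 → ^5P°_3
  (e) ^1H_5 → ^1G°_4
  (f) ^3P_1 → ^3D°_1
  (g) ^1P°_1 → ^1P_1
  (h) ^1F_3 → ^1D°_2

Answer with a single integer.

6

(a) forbidden (ΔL, ΔJ fail)
(b) allowed
(c) allowed
(d) forbidden (ΔS, ΔJ fail)
(e) allowed
(f) allowed
(g) allowed
(h) allowed
Total allowed: 6 of 8.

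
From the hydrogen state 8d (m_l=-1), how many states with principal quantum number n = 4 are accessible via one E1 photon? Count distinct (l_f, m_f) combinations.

E1 requires Δl = ±1, so l_f ∈ {1, 3}; with 0 ≤ l_f ≤ n_f−1 = 3, the allowed l_f values are {1, 3}.
For l_f = 1: m_f ∈ {m_i−1, m_i, m_i+1} ∩ [−1, 1] = {-1, 0} → 2 states.
For l_f = 3: m_f ∈ {m_i−1, m_i, m_i+1} ∩ [−3, 3] = {-2, -1, 0} → 3 states.
Total: 5.

5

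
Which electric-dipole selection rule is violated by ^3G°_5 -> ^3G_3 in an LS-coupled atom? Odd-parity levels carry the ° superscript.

Initial level: S=1, L=4, J=5, parity odd. Final level: S=1, L=4, J=3, parity even.
Parity must change: odd → even — satisfied.
ΔS = 0: S: 1 → 1 — satisfied.
ΔL = 0, ±1 (not L=0↔0): L: 4 → 4, ΔL = +0 — satisfied.
ΔJ = 0, ±1 (not J=0↔0): J: 5 → 3, ΔJ = -2 — violated.

the ΔJ = 0, ±1 rule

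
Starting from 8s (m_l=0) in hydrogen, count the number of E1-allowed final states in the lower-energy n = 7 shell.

E1 requires Δl = ±1, so l_f ∈ {-1, 1}; with 0 ≤ l_f ≤ n_f−1 = 6, the allowed l_f values are {1}.
For l_f = 1: m_f ∈ {m_i−1, m_i, m_i+1} ∩ [−1, 1] = {-1, 0, 1} → 3 states.
Total: 3.

3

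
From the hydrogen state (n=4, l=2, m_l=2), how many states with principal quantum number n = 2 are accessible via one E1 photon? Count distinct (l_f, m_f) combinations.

1

E1 requires Δl = ±1, so l_f ∈ {1, 3}; with 0 ≤ l_f ≤ n_f−1 = 1, the allowed l_f values are {1}.
For l_f = 1: m_f ∈ {m_i−1, m_i, m_i+1} ∩ [−1, 1] = {1} → 1 state.
Total: 1.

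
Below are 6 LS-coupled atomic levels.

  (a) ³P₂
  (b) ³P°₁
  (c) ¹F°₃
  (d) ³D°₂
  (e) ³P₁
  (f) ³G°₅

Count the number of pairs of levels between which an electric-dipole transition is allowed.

(a)–(b): allowed.
(a)–(c): forbidden (ΔS, ΔL).
(a)–(d): allowed.
(a)–(e): forbidden (parity).
(a)–(f): forbidden (ΔL, ΔJ).
(b)–(c): forbidden (parity, ΔS, ΔL, ΔJ).
(b)–(d): forbidden (parity).
(b)–(e): allowed.
(b)–(f): forbidden (parity, ΔL, ΔJ).
(c)–(d): forbidden (parity, ΔS).
(c)–(e): forbidden (ΔS, ΔL, ΔJ).
(c)–(f): forbidden (parity, ΔS, ΔJ).
(d)–(e): allowed.
(d)–(f): forbidden (parity, ΔL, ΔJ).
(e)–(f): forbidden (ΔL, ΔJ).
Allowed pairs: 4 of 15.

4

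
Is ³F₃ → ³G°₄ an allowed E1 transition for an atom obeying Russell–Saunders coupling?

allowed

Parity must change: even → odd — ✓.
ΔS = 0: S: 1 → 1 — ✓.
ΔL = 0, ±1 (not L=0↔0): L: 3 → 4, ΔL = +1 — ✓.
ΔJ = 0, ±1 (not J=0↔0): J: 3 → 4, ΔJ = +1 — ✓.
All four E1 rules are satisfied.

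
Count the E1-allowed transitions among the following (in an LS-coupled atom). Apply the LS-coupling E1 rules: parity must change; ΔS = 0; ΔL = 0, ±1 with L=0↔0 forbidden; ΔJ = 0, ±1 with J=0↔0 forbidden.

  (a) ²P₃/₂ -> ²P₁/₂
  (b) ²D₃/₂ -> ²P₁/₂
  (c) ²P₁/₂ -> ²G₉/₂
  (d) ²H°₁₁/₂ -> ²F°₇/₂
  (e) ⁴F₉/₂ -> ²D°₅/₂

0

(a) forbidden (parity fails)
(b) forbidden (parity fails)
(c) forbidden (parity, ΔL, ΔJ fail)
(d) forbidden (parity, ΔL, ΔJ fail)
(e) forbidden (ΔS, ΔJ fail)
Total allowed: 0 of 5.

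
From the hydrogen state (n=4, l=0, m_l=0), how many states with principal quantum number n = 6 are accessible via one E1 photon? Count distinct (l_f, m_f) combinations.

E1 requires Δl = ±1, so l_f ∈ {-1, 1}; with 0 ≤ l_f ≤ n_f−1 = 5, the allowed l_f values are {1}.
For l_f = 1: m_f ∈ {m_i−1, m_i, m_i+1} ∩ [−1, 1] = {-1, 0, 1} → 3 states.
Total: 3.

3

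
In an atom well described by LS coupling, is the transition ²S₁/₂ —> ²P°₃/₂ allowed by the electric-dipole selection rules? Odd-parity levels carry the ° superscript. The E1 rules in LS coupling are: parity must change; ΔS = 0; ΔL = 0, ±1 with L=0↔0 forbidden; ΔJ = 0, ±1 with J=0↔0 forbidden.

allowed

Initial level: S=1/2, L=0, J=1/2, parity even. Final level: S=1/2, L=1, J=3/2, parity odd.
ΔL = 0, ±1 (not L=0↔0): L: 0 → 1, ΔL = +1 — satisfied.
ΔJ = 0, ±1 (not J=0↔0): J: 1/2 → 3/2, ΔJ = +1 — satisfied.
Parity must change: even → odd — satisfied.
ΔS = 0: S: 1/2 → 1/2 — satisfied.
All four E1 rules are satisfied.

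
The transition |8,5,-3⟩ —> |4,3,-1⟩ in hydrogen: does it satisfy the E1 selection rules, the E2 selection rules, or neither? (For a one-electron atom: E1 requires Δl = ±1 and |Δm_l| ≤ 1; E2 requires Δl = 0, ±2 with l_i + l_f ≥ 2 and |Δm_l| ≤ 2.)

E2

Δl = 3 − 5 = -2; l_i + l_f = 8.
Δm_l = +2.
E1 (Δl = ±1, |Δm_l| ≤ 1): not satisfied.
E2 (Δl = 0,±2, l_i+l_f ≥ 2, |Δm_l| ≤ 2): satisfied.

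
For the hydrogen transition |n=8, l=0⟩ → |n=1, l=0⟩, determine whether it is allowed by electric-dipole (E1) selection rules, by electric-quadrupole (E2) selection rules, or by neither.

neither

Δl = 0 − 0 = +0; l_i + l_f = 0.
E1 (Δl = ±1): not satisfied.
E2 (Δl = 0,±2, l_i+l_f ≥ 2): not satisfied.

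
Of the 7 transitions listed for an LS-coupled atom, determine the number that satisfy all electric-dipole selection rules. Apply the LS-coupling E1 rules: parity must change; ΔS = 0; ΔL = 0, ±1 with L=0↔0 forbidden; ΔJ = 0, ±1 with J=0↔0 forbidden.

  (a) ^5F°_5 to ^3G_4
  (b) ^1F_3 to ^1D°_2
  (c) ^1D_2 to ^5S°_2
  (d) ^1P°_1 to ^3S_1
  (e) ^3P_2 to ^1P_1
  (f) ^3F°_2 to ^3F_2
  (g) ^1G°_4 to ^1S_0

(a) forbidden (ΔS fails)
(b) allowed
(c) forbidden (ΔS, ΔL fail)
(d) forbidden (ΔS fails)
(e) forbidden (parity, ΔS fail)
(f) allowed
(g) forbidden (ΔL, ΔJ fail)
Total allowed: 2 of 7.

2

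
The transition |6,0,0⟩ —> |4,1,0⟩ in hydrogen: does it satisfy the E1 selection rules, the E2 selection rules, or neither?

E1

Δl = 1 − 0 = +1; l_i + l_f = 1.
Δm_l = +0.
E1 (Δl = ±1, |Δm_l| ≤ 1): satisfied.
E2 (Δl = 0,±2, l_i+l_f ≥ 2, |Δm_l| ≤ 2): not satisfied.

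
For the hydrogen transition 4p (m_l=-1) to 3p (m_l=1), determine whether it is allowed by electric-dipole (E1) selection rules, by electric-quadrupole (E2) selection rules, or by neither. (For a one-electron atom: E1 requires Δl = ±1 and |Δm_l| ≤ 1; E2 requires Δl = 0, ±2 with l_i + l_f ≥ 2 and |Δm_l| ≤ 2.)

E2

Δl = 1 − 1 = +0; l_i + l_f = 2.
Δm_l = +2.
E1 (Δl = ±1, |Δm_l| ≤ 1): not satisfied.
E2 (Δl = 0,±2, l_i+l_f ≥ 2, |Δm_l| ≤ 2): satisfied.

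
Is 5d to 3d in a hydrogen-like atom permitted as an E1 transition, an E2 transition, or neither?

Δl = 2 − 2 = +0; l_i + l_f = 4.
E1 (Δl = ±1): not satisfied.
E2 (Δl = 0,±2, l_i+l_f ≥ 2): satisfied.

E2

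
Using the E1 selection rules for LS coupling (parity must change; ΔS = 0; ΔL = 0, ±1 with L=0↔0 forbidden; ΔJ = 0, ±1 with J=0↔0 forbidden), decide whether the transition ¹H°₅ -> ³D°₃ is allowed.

forbidden

Parity must change: odd → odd — violated.
ΔS = 0: S: 0 → 1 — violated.
ΔL = 0, ±1 (not L=0↔0): L: 5 → 2, ΔL = -3 — violated.
ΔJ = 0, ±1 (not J=0↔0): J: 5 → 3, ΔJ = -2 — violated.
Rule(s) violated: parity, ΔS, ΔL, ΔJ.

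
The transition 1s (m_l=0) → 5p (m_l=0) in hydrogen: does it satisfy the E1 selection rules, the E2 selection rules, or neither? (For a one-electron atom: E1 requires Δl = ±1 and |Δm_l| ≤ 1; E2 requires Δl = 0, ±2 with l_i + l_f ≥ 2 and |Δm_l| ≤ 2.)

E1

Δl = 1 − 0 = +1; l_i + l_f = 1.
Δm_l = +0.
E1 (Δl = ±1, |Δm_l| ≤ 1): satisfied.
E2 (Δl = 0,±2, l_i+l_f ≥ 2, |Δm_l| ≤ 2): not satisfied.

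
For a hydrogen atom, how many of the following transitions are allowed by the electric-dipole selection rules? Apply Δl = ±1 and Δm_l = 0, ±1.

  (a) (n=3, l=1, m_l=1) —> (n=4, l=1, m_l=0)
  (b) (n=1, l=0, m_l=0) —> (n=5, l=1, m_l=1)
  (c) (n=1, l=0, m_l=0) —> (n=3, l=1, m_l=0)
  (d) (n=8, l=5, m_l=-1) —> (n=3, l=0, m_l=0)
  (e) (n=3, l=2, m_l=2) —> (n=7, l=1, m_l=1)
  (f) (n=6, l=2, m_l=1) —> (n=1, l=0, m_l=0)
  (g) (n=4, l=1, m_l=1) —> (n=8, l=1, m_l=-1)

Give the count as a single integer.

(a) forbidden — Δl = +0 (E1 requires Δl = ±1)
(b) allowed
(c) allowed
(d) forbidden — Δl = -5 (E1 requires Δl = ±1)
(e) allowed
(f) forbidden — Δl = -2 (E1 requires Δl = ±1)
(g) forbidden — Δl = +0 (E1 requires Δl = ±1); Δm_l = -2 (E1 requires Δm_l = 0, ±1)
Total allowed: 3 of 7.

3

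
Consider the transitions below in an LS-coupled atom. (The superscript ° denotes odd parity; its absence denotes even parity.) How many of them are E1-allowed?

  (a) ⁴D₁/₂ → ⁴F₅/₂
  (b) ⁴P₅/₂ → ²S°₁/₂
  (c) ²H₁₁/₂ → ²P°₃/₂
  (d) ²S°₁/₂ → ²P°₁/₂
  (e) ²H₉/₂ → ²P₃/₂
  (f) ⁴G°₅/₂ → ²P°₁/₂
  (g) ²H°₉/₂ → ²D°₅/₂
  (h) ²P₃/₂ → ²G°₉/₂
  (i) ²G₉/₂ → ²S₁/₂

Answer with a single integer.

(a) forbidden (parity, ΔJ fail)
(b) forbidden (ΔS, ΔJ fail)
(c) forbidden (ΔL, ΔJ fail)
(d) forbidden (parity fails)
(e) forbidden (parity, ΔL, ΔJ fail)
(f) forbidden (parity, ΔS, ΔL, ΔJ fail)
(g) forbidden (parity, ΔL, ΔJ fail)
(h) forbidden (ΔL, ΔJ fail)
(i) forbidden (parity, ΔL, ΔJ fail)
Total allowed: 0 of 9.

0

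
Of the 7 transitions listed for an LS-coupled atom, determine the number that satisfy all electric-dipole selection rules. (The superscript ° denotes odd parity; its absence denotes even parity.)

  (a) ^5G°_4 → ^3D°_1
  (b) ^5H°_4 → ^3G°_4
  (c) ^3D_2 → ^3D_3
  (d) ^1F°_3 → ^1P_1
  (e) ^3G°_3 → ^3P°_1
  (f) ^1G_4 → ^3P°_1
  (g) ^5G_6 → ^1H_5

(a) forbidden (parity, ΔS, ΔL, ΔJ fail)
(b) forbidden (parity, ΔS fail)
(c) forbidden (parity fails)
(d) forbidden (ΔL, ΔJ fail)
(e) forbidden (parity, ΔL, ΔJ fail)
(f) forbidden (ΔS, ΔL, ΔJ fail)
(g) forbidden (parity, ΔS fail)
Total allowed: 0 of 7.

0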